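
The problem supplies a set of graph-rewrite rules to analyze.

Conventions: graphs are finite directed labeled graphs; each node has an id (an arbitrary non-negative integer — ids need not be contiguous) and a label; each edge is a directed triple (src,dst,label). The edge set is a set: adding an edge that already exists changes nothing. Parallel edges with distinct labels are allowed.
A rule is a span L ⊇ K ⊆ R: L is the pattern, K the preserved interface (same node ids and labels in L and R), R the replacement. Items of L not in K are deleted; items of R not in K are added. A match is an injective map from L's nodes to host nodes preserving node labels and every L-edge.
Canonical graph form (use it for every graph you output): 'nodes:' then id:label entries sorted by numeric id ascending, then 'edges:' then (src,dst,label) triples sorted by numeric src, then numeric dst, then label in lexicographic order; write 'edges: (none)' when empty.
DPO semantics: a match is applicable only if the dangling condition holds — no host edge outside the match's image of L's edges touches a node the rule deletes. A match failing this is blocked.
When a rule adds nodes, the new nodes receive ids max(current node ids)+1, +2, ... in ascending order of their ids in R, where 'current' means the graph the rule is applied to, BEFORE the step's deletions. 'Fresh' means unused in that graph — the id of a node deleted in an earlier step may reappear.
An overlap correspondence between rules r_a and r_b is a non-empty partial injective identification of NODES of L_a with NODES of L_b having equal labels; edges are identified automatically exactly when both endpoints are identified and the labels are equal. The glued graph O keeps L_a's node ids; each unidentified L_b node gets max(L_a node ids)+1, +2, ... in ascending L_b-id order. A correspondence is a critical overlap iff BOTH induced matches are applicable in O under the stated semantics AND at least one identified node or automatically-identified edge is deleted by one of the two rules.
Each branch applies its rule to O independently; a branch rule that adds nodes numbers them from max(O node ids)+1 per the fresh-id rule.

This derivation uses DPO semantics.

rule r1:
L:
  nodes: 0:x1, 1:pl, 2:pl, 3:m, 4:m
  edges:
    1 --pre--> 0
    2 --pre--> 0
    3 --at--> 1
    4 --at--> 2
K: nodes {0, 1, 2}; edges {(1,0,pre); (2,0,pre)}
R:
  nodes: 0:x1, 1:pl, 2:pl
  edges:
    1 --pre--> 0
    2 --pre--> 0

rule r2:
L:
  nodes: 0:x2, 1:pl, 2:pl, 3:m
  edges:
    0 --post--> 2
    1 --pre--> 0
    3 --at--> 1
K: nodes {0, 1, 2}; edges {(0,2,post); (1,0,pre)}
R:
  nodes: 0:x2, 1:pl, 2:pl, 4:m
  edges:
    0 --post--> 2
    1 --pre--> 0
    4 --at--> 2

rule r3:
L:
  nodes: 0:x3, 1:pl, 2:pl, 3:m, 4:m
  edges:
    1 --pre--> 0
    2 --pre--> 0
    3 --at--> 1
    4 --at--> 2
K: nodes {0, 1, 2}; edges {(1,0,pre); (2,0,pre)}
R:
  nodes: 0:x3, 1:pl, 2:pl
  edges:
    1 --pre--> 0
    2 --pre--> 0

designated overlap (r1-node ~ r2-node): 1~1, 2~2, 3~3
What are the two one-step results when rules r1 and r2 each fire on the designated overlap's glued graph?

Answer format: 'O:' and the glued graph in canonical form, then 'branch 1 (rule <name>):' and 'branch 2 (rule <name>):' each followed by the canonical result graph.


O:
nodes: 0:x1, 1:pl, 2:pl, 3:m, 4:m, 5:x2
edges: (1,0,pre); (1,5,pre); (2,0,pre); (3,1,at); (4,2,at); (5,2,post)
branch 1 (rule r1):
nodes: 0:x1, 1:pl, 2:pl, 5:x2
edges: (1,0,pre); (1,5,pre); (2,0,pre); (5,2,post)
branch 2 (rule r2):
nodes: 0:x1, 1:pl, 2:pl, 4:m, 5:x2, 6:m
edges: (1,0,pre); (1,5,pre); (2,0,pre); (4,2,at); (5,2,post); (6,2,at)


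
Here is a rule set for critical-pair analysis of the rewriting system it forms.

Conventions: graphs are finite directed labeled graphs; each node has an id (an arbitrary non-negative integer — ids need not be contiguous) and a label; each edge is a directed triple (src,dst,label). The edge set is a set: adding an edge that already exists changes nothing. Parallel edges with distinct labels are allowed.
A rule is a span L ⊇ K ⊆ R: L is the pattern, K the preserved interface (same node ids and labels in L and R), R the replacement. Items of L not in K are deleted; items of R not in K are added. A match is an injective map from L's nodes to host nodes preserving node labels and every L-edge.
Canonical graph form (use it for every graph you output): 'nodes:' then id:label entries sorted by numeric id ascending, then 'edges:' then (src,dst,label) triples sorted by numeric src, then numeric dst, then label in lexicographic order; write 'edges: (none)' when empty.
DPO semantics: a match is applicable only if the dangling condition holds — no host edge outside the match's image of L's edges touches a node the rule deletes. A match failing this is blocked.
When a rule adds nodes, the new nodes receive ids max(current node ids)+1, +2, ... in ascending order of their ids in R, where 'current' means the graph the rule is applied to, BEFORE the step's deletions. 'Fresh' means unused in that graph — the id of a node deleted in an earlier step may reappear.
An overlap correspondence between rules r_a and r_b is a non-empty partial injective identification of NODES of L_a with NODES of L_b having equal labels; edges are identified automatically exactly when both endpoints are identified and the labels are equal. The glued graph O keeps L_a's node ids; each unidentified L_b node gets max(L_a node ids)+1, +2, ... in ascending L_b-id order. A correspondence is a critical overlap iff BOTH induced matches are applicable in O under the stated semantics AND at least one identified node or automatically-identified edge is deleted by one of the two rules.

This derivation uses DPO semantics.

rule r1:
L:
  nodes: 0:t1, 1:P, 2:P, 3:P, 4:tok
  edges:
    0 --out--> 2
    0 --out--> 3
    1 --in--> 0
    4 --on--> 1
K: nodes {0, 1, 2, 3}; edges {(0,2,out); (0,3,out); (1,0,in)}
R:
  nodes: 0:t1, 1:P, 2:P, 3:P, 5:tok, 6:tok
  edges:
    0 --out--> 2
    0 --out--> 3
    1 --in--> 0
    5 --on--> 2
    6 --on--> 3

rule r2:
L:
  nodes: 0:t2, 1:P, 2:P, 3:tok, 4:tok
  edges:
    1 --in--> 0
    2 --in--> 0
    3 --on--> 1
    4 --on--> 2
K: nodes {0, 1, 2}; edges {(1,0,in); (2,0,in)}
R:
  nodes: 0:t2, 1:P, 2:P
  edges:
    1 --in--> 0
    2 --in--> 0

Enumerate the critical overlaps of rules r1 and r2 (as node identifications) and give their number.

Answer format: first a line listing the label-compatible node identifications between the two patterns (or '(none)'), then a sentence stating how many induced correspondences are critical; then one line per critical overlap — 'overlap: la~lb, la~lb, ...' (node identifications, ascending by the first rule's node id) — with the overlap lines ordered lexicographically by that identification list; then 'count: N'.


label-compatible node identifications between L(r1) and L(r2): 1~1, 1~2, 2~1, 2~2, 3~1, 3~2, 4~3, 4~4
6 of the induced correspondences are critical overlaps of r1 and r2.
overlap: 1~1, 2~2, 4~3
overlap: 1~1, 3~2, 4~3
overlap: 1~1, 4~3
overlap: 1~2, 2~1, 4~4
overlap: 1~2, 3~1, 4~4
overlap: 1~2, 4~4
count: 6


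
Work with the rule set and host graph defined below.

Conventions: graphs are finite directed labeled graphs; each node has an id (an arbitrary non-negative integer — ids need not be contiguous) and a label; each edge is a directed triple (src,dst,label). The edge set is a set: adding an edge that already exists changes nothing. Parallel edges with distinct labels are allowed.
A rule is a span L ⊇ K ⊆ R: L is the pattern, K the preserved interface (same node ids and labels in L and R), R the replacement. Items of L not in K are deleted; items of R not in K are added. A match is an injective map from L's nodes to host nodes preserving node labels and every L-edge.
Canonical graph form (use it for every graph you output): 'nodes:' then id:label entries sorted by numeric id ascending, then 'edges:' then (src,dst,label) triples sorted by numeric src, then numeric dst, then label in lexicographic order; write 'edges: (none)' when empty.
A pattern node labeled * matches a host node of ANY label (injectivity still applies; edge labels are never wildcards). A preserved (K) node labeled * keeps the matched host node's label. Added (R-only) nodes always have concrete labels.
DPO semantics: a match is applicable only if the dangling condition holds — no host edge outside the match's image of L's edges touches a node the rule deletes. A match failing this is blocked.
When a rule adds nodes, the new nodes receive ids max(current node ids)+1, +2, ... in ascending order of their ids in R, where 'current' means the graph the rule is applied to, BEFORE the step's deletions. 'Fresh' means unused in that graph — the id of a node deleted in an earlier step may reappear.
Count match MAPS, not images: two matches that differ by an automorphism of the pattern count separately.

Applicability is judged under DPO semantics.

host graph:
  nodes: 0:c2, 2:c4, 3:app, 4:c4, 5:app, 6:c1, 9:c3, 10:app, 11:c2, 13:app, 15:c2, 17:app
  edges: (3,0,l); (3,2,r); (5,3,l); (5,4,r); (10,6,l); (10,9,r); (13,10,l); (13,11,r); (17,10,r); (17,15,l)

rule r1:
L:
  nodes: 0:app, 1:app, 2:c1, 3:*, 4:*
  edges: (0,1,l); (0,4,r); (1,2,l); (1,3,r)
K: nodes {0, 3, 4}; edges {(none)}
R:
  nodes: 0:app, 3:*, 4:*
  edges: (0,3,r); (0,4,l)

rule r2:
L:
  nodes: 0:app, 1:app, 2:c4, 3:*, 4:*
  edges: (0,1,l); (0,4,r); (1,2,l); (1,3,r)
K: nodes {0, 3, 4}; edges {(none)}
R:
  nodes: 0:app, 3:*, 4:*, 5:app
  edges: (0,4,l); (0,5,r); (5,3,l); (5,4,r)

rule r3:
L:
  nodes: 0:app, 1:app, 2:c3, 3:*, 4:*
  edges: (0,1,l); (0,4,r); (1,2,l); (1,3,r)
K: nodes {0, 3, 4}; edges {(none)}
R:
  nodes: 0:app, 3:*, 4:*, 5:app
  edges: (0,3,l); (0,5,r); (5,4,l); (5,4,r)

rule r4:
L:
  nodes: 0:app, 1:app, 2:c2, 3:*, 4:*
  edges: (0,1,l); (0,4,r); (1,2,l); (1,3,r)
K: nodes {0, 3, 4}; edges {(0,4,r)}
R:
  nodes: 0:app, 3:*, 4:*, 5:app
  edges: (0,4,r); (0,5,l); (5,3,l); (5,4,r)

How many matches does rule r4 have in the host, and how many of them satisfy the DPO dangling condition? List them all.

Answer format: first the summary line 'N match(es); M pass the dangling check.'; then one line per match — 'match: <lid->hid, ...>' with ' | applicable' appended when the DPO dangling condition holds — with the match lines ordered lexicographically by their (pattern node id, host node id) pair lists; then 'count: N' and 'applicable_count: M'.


1 match(es); 1 pass the dangling check.
match: 0->5, 1->3, 2->0, 3->2, 4->4 | applicable
count: 1
applicable_count: 1


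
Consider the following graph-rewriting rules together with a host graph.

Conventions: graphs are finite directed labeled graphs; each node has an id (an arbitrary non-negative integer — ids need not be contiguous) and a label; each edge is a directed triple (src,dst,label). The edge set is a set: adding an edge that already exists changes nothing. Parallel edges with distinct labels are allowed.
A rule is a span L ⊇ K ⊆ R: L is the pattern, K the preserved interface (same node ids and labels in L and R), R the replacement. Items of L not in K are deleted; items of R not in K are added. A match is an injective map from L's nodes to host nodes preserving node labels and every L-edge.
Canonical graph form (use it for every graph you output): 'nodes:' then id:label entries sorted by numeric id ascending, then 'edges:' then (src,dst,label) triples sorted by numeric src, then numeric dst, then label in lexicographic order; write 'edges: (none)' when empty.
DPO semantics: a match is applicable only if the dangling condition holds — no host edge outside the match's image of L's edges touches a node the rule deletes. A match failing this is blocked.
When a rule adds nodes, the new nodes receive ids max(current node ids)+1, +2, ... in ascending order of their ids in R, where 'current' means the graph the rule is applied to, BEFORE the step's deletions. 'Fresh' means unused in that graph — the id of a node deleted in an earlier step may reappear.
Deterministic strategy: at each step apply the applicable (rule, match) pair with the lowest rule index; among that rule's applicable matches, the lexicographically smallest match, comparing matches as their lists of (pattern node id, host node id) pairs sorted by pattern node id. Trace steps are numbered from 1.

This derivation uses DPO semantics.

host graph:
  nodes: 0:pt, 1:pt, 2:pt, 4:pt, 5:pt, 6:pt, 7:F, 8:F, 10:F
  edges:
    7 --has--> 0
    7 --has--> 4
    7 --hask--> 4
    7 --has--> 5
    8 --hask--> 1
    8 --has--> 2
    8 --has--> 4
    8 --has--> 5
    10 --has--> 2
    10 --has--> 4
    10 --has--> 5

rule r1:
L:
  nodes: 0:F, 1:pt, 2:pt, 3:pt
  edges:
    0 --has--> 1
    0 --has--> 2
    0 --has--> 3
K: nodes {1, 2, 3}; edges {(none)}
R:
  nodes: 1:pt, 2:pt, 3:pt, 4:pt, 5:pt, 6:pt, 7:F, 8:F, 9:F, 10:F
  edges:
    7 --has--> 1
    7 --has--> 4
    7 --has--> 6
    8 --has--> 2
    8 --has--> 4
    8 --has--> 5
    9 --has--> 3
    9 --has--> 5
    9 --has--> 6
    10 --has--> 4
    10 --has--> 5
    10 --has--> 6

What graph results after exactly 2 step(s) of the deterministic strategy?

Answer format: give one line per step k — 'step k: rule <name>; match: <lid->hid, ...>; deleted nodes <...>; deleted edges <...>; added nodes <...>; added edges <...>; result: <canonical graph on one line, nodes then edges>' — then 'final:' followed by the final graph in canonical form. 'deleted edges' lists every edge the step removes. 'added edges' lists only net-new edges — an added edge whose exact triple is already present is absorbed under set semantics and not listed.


step 1: rule r1; match: 0->10, 1->2, 2->4, 3->5; deleted nodes 10; deleted edges (10,2,has); (10,4,has); (10,5,has); added nodes 11, 12, 13, 14, 15, 16, 17; added edges (14,2,has); (14,11,has); (14,13,has); (15,4,has); (15,11,has); (15,12,has); (16,5,has); (16,12,has); (16,13,has); (17,11,has); (17,12,has); (17,13,has); result: nodes: 0:pt, 1:pt, 2:pt, 4:pt, 5:pt, 6:pt, 7:F, 8:F, 11:pt, 12:pt, 13:pt, 14:F, 15:F, 16:F, 17:F edges: (7,0,has); (7,4,has); (7,4,hask); (7,5,has); (8,1,hask); (8,2,has); (8,4,has); (8,5,has); (14,2,has); (14,11,has); (14,13,has); (15,4,has); (15,11,has); (15,12,has); (16,5,has); (16,12,has); (16,13,has); (17,11,has); (17,12,has); (17,13,has)
step 2: rule r1; match: 0->14, 1->2, 2->11, 3->13; deleted nodes 14; deleted edges (14,2,has); (14,11,has); (14,13,has); added nodes 18, 19, 20, 21, 22, 23, 24; added edges (21,2,has); (21,18,has); (21,20,has); (22,11,has); (22,18,has); (22,19,has); (23,13,has); (23,19,has); (23,20,has); (24,18,has); (24,19,has); (24,20,has); result: nodes: 0:pt, 1:pt, 2:pt, 4:pt, 5:pt, 6:pt, 7:F, 8:F, 11:pt, 12:pt, 13:pt, 15:F, 16:F, 17:F, 18:pt, 19:pt, 20:pt, 21:F, 22:F, 23:F, 24:F edges: (7,0,has); (7,4,has); (7,4,hask); (7,5,has); (8,1,hask); (8,2,has); (8,4,has); (8,5,has); (15,4,has); (15,11,has); (15,12,has); (16,5,has); (16,12,has); (16,13,has); (17,11,has); (17,12,has); (17,13,has); (21,2,has); (21,18,has); (21,20,has); (22,11,has); (22,18,has); (22,19,has); (23,13,has); (23,19,has); (23,20,has); (24,18,has); (24,19,has); (24,20,has)
final:
nodes: 0:pt, 1:pt, 2:pt, 4:pt, 5:pt, 6:pt, 7:F, 8:F, 11:pt, 12:pt, 13:pt, 15:F, 16:F, 17:F, 18:pt, 19:pt, 20:pt, 21:F, 22:F, 23:F, 24:F
edges: (7,0,has); (7,4,has); (7,4,hask); (7,5,has); (8,1,hask); (8,2,has); (8,4,has); (8,5,has); (15,4,has); (15,11,has); (15,12,has); (16,5,has); (16,12,has); (16,13,has); (17,11,has); (17,12,has); (17,13,has); (21,2,has); (21,18,has); (21,20,has); (22,11,has); (22,18,has); (22,19,has); (23,13,has); (23,19,has); (23,20,has); (24,18,has); (24,19,has); (24,20,has)


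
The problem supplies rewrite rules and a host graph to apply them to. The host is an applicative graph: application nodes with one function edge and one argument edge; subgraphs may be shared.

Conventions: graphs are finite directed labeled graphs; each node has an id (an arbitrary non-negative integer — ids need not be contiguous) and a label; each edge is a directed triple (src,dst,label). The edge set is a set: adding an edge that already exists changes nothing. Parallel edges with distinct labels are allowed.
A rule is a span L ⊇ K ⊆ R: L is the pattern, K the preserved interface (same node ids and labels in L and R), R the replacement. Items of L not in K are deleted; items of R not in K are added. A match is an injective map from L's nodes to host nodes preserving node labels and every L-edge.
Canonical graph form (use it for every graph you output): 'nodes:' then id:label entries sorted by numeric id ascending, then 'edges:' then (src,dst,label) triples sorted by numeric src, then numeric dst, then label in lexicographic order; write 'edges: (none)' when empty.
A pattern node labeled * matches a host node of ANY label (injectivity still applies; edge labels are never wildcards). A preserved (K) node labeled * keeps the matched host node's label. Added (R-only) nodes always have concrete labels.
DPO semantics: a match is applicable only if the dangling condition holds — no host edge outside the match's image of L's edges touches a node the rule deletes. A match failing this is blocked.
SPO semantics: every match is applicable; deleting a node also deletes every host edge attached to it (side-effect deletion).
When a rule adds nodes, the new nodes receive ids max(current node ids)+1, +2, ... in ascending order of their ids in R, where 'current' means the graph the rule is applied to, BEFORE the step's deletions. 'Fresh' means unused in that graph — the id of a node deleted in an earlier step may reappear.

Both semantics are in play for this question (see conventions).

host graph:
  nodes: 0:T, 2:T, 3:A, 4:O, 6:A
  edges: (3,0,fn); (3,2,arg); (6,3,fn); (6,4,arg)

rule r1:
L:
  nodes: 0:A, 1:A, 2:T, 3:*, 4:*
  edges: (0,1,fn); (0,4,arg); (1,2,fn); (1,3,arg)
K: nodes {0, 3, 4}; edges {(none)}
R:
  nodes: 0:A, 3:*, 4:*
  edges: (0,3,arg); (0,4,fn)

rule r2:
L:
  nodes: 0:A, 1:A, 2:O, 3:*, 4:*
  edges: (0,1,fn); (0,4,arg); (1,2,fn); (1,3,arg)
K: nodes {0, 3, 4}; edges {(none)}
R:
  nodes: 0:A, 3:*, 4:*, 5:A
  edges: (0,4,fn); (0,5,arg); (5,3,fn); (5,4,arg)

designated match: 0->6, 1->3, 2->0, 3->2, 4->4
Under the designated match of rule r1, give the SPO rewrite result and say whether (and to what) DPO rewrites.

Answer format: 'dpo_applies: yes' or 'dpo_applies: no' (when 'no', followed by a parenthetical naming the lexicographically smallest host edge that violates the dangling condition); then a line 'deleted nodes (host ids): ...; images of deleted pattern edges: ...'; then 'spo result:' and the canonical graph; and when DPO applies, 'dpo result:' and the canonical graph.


dpo_applies: yes
deleted nodes (host ids): 0, 3; images of deleted pattern edges: (3,0,fn); (3,2,arg); (6,3,fn); (6,4,arg)
spo result:
nodes: 2:T, 4:O, 6:A
edges: (6,2,arg); (6,4,fn)
dpo result:
nodes: 2:T, 4:O, 6:A
edges: (6,2,arg); (6,4,fn)


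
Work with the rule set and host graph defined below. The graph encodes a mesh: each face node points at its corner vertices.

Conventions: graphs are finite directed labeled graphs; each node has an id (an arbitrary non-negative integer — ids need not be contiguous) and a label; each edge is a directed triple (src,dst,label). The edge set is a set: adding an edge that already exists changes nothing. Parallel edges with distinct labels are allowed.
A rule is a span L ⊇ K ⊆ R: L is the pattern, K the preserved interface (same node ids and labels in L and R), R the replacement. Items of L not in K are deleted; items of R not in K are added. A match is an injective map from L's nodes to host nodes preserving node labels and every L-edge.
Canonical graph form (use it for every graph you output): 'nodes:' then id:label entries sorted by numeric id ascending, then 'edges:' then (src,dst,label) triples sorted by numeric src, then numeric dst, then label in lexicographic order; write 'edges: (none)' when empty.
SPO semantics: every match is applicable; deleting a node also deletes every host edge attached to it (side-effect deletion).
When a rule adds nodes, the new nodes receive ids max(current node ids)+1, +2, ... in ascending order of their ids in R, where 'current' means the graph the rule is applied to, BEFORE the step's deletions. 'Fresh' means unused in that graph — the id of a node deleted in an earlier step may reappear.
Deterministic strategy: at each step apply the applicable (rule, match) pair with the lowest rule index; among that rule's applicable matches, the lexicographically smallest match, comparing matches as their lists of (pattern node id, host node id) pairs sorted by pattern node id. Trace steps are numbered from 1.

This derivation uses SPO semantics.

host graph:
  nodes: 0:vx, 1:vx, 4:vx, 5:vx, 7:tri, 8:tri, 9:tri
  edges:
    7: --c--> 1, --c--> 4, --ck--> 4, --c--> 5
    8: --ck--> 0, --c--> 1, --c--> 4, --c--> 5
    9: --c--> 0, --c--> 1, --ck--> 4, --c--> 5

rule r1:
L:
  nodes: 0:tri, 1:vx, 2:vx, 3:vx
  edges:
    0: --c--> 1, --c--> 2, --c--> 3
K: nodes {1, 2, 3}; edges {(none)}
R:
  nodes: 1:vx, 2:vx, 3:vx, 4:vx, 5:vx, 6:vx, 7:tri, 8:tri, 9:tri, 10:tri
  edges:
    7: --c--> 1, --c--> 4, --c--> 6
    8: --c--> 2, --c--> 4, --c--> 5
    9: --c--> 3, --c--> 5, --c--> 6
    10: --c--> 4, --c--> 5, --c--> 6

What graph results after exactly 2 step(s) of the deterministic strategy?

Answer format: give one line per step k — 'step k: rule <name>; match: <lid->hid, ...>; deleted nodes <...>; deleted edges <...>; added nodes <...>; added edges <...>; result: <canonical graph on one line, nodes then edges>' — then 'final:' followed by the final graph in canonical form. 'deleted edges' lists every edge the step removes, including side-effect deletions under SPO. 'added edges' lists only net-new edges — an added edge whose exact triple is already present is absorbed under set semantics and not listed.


step 1: rule r1; match: 0->7, 1->1, 2->4, 3->5; deleted nodes 7; deleted edges (7,1,c); (7,4,c); (7,4,ck); (7,5,c); added nodes 10, 11, 12, 13, 14, 15, 16; added edges (13,1,c); (13,10,c); (13,12,c); (14,4,c); (14,10,c); (14,11,c); (15,5,c); (15,11,c); (15,12,c); (16,10,c); (16,11,c); (16,12,c); result: nodes: 0:vx, 1:vx, 4:vx, 5:vx, 8:tri, 9:tri, 10:vx, 11:vx, 12:vx, 13:tri, 14:tri, 15:tri, 16:tri edges: (8,0,ck); (8,1,c); (8,4,c); (8,5,c); (9,0,c); (9,1,c); (9,4,ck); (9,5,c); (13,1,c); (13,10,c); (13,12,c); (14,4,c); (14,10,c); (14,11,c); (15,5,c); (15,11,c); (15,12,c); (16,10,c); (16,11,c); (16,12,c)
step 2: rule r1; match: 0->8, 1->1, 2->4, 3->5; deleted nodes 8; deleted edges (8,0,ck); (8,1,c); (8,4,c); (8,5,c); added nodes 17, 18, 19, 20, 21, 22, 23; added edges (20,1,c); (20,17,c); (20,19,c); (21,4,c); (21,17,c); (21,18,c); (22,5,c); (22,18,c); (22,19,c); (23,17,c); (23,18,c); (23,19,c); result: nodes: 0:vx, 1:vx, 4:vx, 5:vx, 9:tri, 10:vx, 11:vx, 12:vx, 13:tri, 14:tri, 15:tri, 16:tri, 17:vx, 18:vx, 19:vx, 20:tri, 21:tri, 22:tri, 23:tri edges: (9,0,c); (9,1,c); (9,4,ck); (9,5,c); (13,1,c); (13,10,c); (13,12,c); (14,4,c); (14,10,c); (14,11,c); (15,5,c); (15,11,c); (15,12,c); (16,10,c); (16,11,c); (16,12,c); (20,1,c); (20,17,c); (20,19,c); (21,4,c); (21,17,c); (21,18,c); (22,5,c); (22,18,c); (22,19,c); (23,17,c); (23,18,c); (23,19,c)
final:
nodes: 0:vx, 1:vx, 4:vx, 5:vx, 9:tri, 10:vx, 11:vx, 12:vx, 13:tri, 14:tri, 15:tri, 16:tri, 17:vx, 18:vx, 19:vx, 20:tri, 21:tri, 22:tri, 23:tri
edges: (9,0,c); (9,1,c); (9,4,ck); (9,5,c); (13,1,c); (13,10,c); (13,12,c); (14,4,c); (14,10,c); (14,11,c); (15,5,c); (15,11,c); (15,12,c); (16,10,c); (16,11,c); (16,12,c); (20,1,c); (20,17,c); (20,19,c); (21,4,c); (21,17,c); (21,18,c); (22,5,c); (22,18,c); (22,19,c); (23,17,c); (23,18,c); (23,19,c)


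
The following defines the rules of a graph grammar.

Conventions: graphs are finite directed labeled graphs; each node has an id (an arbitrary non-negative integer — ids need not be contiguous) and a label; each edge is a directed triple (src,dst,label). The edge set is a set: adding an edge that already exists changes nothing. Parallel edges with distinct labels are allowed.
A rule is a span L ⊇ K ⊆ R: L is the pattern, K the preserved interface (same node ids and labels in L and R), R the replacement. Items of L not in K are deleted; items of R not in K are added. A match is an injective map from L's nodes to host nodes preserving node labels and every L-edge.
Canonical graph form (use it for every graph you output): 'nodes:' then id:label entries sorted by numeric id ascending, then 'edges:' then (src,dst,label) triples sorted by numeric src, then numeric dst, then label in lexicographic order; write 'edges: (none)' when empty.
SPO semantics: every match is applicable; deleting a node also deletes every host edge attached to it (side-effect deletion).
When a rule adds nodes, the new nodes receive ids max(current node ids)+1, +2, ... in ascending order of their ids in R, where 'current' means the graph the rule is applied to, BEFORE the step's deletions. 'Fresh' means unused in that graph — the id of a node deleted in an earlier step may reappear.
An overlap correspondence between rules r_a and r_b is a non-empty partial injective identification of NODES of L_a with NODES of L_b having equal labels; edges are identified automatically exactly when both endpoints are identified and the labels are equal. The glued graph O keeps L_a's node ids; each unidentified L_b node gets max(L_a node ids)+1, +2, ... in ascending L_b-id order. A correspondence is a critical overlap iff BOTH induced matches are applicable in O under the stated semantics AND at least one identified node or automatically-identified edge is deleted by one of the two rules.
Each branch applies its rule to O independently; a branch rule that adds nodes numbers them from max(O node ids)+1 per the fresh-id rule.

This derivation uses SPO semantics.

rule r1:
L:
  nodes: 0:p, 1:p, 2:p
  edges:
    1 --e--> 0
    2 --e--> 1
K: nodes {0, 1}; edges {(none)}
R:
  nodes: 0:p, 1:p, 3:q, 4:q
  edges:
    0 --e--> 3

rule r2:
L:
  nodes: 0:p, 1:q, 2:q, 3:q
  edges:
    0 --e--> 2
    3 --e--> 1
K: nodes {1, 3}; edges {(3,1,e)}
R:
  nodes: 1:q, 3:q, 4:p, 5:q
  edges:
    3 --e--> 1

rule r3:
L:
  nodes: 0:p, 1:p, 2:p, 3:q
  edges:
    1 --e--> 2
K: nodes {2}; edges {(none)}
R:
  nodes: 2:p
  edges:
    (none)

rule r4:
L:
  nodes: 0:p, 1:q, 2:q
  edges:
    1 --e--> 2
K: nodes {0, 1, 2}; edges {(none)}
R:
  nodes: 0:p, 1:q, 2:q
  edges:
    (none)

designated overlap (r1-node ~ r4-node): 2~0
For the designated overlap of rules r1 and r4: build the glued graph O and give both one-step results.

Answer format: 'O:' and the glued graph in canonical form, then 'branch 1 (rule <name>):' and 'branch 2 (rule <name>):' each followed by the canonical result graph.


O:
nodes: 0:p, 1:p, 2:p, 3:q, 4:q
edges: (1,0,e); (2,1,e); (3,4,e)
branch 1 (rule r1):
nodes: 0:p, 1:p, 3:q, 4:q, 5:q, 6:q
edges: (0,5,e); (3,4,e)
branch 2 (rule r4):
nodes: 0:p, 1:p, 2:p, 3:q, 4:q
edges: (1,0,e); (2,1,e)


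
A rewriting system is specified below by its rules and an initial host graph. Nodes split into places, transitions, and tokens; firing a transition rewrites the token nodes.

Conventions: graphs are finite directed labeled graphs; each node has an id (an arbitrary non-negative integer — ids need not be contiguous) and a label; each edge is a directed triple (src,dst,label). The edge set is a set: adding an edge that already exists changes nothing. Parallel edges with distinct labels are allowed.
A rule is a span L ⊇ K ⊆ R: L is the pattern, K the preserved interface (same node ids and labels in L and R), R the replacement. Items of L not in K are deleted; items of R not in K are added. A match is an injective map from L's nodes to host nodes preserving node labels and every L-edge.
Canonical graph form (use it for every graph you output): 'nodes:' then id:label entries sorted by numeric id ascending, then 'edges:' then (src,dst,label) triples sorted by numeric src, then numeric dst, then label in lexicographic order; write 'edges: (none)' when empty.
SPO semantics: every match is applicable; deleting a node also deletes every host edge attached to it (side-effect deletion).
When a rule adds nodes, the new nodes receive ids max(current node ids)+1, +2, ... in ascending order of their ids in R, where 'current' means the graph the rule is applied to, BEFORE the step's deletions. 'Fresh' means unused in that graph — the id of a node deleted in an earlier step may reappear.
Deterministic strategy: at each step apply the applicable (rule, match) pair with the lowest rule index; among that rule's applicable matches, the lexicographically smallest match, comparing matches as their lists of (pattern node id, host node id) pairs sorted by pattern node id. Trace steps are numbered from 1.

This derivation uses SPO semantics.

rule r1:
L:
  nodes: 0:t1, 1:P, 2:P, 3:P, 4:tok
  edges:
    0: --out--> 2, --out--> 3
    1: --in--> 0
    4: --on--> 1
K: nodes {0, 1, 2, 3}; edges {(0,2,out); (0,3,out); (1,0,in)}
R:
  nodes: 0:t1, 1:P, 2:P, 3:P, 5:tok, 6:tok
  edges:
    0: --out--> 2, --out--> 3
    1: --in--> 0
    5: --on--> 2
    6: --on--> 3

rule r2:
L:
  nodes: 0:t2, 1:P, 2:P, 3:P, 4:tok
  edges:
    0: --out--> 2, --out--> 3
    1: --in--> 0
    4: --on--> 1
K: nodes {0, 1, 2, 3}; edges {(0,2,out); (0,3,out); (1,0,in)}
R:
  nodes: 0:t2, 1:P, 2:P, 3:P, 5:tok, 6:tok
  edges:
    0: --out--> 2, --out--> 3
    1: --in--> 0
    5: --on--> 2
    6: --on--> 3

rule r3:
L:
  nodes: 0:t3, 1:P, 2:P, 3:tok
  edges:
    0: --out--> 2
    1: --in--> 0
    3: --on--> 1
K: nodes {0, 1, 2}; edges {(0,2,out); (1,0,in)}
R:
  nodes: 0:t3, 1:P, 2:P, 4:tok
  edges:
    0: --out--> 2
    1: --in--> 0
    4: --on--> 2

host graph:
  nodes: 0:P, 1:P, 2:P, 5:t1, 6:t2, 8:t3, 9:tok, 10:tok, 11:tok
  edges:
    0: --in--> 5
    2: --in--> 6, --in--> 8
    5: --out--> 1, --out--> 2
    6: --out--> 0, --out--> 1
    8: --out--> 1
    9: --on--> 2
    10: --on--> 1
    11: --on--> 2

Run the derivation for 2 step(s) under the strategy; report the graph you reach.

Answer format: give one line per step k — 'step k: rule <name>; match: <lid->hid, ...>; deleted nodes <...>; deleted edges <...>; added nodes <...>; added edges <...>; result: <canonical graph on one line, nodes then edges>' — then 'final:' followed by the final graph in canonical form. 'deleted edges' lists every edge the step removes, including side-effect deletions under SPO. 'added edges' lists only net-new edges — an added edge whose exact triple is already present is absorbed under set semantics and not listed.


step 1: rule r2; match: 0->6, 1->2, 2->0, 3->1, 4->9; deleted nodes 9; deleted edges (9,2,on); added nodes 12, 13; added edges (12,0,on); (13,1,on); result: nodes: 0:P, 1:P, 2:P, 5:t1, 6:t2, 8:t3, 10:tok, 11:tok, 12:tok, 13:tok edges: (0,5,in); (2,6,in); (2,8,in); (5,1,out); (5,2,out); (6,0,out); (6,1,out); (8,1,out); (10,1,on); (11,2,on); (12,0,on); (13,1,on)
step 2: rule r1; match: 0->5, 1->0, 2->1, 3->2, 4->12; deleted nodes 12; deleted edges (12,0,on); added nodes 14, 15; added edges (14,1,on); (15,2,on); result: nodes: 0:P, 1:P, 2:P, 5:t1, 6:t2, 8:t3, 10:tok, 11:tok, 13:tok, 14:tok, 15:tok edges: (0,5,in); (2,6,in); (2,8,in); (5,1,out); (5,2,out); (6,0,out); (6,1,out); (8,1,out); (10,1,on); (11,2,on); (13,1,on); (14,1,on); (15,2,on)
final:
nodes: 0:P, 1:P, 2:P, 5:t1, 6:t2, 8:t3, 10:tok, 11:tok, 13:tok, 14:tok, 15:tok
edges: (0,5,in); (2,6,in); (2,8,in); (5,1,out); (5,2,out); (6,0,out); (6,1,out); (8,1,out); (10,1,on); (11,2,on); (13,1,on); (14,1,on); (15,2,on)


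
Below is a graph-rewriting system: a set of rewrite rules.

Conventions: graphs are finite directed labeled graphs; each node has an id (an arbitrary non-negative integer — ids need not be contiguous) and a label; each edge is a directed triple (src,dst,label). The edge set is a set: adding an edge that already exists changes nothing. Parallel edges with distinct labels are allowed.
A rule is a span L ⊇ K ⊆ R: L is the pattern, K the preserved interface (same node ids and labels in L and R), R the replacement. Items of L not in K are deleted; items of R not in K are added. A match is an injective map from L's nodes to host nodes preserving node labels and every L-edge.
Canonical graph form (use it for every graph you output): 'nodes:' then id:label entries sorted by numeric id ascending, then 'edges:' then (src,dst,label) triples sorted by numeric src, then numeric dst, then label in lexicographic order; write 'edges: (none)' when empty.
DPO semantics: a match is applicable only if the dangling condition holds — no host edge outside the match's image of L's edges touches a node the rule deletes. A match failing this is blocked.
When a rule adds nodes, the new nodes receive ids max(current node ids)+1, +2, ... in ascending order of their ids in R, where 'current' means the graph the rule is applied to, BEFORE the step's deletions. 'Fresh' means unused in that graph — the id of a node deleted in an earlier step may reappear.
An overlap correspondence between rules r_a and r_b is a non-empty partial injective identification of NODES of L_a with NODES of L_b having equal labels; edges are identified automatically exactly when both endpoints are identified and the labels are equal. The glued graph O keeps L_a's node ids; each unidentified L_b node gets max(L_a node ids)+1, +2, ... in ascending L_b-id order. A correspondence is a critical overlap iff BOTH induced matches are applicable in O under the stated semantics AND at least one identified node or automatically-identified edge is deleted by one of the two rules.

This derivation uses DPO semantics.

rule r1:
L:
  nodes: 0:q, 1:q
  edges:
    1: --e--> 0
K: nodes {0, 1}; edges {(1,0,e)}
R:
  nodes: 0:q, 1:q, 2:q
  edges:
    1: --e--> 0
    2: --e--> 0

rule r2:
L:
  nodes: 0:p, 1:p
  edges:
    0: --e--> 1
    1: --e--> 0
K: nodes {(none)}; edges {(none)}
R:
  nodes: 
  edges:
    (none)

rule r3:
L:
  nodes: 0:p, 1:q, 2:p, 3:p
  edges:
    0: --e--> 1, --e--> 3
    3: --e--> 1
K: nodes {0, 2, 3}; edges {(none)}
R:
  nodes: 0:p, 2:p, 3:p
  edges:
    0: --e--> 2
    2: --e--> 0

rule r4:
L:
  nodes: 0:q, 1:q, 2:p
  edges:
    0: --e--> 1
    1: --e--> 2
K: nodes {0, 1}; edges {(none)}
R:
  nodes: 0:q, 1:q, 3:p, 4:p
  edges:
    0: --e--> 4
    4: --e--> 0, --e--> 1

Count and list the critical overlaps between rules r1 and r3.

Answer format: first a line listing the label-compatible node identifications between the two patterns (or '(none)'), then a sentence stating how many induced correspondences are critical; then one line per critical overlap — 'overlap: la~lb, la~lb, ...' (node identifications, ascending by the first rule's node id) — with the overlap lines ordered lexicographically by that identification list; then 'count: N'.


label-compatible node identifications between L(r1) and L(r3): 0~1, 1~1
0 of the induced correspondences are critical overlaps of r1 and r3.
count: 0


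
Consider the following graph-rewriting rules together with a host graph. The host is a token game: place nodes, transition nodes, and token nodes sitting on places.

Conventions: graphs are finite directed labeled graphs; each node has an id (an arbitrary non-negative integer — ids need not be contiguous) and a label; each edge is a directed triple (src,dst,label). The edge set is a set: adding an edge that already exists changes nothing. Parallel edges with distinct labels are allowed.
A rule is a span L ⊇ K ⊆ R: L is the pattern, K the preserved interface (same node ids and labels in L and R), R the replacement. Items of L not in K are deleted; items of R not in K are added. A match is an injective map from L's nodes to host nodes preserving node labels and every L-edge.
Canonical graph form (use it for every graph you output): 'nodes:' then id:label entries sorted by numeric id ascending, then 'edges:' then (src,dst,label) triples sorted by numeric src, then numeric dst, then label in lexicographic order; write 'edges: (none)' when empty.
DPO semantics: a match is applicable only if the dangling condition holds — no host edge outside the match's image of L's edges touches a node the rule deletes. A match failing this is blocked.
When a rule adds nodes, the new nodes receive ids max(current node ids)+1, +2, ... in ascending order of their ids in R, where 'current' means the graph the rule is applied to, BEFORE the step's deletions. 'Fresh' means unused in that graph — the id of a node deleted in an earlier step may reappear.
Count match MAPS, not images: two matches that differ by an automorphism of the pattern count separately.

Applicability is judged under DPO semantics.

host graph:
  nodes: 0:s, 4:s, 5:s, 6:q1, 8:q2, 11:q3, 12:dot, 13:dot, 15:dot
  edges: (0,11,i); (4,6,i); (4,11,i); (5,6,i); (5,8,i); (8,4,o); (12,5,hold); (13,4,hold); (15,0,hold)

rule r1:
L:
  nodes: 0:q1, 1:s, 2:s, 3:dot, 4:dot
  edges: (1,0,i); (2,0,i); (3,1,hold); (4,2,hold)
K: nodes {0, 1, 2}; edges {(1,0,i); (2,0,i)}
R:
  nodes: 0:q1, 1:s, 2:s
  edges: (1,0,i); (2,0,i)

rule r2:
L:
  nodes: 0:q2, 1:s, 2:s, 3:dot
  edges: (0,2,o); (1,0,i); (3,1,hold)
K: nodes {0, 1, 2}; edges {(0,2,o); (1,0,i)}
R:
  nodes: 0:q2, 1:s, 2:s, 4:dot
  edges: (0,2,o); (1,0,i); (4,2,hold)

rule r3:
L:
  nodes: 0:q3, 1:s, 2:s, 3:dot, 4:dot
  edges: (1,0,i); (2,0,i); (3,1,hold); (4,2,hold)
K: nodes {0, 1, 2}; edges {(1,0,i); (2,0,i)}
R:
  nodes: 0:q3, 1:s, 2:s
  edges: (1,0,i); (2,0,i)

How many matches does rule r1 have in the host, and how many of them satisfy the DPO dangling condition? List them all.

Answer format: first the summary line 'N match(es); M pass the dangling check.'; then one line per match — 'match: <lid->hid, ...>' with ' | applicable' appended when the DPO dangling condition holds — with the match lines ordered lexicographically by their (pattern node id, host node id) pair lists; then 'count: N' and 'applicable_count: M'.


2 match(es); 2 pass the dangling check.
match: 0->6, 1->4, 2->5, 3->13, 4->12 | applicable
match: 0->6, 1->5, 2->4, 3->12, 4->13 | applicable
count: 2
applicable_count: 2


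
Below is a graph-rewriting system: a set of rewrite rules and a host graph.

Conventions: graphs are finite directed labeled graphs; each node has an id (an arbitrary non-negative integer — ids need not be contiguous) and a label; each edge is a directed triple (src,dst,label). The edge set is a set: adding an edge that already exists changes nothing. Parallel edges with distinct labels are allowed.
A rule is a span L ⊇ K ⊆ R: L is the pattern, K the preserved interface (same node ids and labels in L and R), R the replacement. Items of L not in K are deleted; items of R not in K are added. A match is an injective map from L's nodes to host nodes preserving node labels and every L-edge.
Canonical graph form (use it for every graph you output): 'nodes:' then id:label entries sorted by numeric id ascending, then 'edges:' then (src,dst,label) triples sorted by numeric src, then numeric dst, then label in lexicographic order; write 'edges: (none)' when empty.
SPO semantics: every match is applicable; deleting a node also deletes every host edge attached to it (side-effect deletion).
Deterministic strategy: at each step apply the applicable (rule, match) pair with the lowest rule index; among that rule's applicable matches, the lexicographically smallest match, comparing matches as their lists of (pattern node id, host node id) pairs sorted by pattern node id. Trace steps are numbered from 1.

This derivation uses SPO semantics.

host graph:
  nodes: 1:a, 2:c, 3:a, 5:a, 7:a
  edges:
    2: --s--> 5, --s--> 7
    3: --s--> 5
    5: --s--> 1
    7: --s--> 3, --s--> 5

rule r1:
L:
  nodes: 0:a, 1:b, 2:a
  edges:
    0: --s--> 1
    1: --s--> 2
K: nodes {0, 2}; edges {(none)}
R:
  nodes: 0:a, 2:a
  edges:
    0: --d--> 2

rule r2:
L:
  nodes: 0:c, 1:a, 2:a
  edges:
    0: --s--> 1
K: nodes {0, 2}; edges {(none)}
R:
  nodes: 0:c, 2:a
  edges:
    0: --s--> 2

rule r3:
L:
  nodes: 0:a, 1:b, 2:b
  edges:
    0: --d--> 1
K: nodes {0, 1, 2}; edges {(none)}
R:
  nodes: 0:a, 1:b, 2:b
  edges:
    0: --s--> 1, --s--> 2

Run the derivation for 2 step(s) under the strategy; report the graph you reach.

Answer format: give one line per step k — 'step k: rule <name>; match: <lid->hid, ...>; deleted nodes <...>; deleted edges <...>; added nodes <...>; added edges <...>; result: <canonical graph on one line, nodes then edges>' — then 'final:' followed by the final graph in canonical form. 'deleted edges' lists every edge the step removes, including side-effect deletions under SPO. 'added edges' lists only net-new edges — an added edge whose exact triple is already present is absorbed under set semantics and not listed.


step 1: rule r2; match: 0->2, 1->5, 2->1; deleted nodes 5; deleted edges (2,5,s); (3,5,s); (5,1,s); (7,5,s); added nodes (none); added edges (2,1,s); result: nodes: 1:a, 2:c, 3:a, 7:a edges: (2,1,s); (2,7,s); (7,3,s)
step 2: rule r2; match: 0->2, 1->1, 2->3; deleted nodes 1; deleted edges (2,1,s); added nodes (none); added edges (2,3,s); result: nodes: 2:c, 3:a, 7:a edges: (2,3,s); (2,7,s); (7,3,s)
final:
nodes: 2:c, 3:a, 7:a
edges: (2,3,s); (2,7,s); (7,3,s)
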